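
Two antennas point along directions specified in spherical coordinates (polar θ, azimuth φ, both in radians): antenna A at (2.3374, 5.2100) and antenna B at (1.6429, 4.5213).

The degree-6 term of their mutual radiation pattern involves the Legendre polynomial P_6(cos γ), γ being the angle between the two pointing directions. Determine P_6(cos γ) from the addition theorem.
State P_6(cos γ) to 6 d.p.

Addition theorem: P_6(cos γ) = (4π/13) Σ_m Y*_{lm}(Ω₁) Y_{lm}(Ω₂), m = −6…6:
  term(m=-6) = -0.01759 - 0.02683j   from Y*(Ω₁)=0.06663 - 0.01048j, Y(Ω₂)=-0.19578 - 0.43344j
  term(m=-5) = -0.02557 - 0.00796j   from Y*(Ω₁)=-0.13682 - 0.17867j, Y(Ω₂)=0.09717 - 0.06869j
  term(m=-4) = 0.12712 - 0.05178j   from Y*(Ω₁)=-0.16797 + 0.37649j, Y(Ω₂)=-0.24032 - 0.23041j
  term(m=-3) = 0.02522 - 0.04668j   from Y*(Ω₁)=0.38604 - 0.03016j, Y(Ω₂)=0.07432 - 0.11512j
  term(m=-2) = -0.00019 - 0.00098j   from Y*(Ω₁)=0.00186 + 0.00286j, Y(Ω₂)=-0.27281 - 0.10965j
  term(m=-1) = -0.04091 - 0.03367j   from Y*(Ω₁)=0.17634 - 0.32463j, Y(Ω₂)=0.02724 - 0.14082j
  term(m=+0) = 0.03021 + 0.00000j   from Y*(Ω₁)=-0.10647 + 0.00000j, Y(Ω₂)=-0.28374 + 0.00000j
  term(m=+1) = -0.04091 + 0.03367j   from Y*(Ω₁)=-0.17634 - 0.32463j, Y(Ω₂)=-0.02724 - 0.14082j
  term(m=+2) = -0.00019 + 0.00098j   from Y*(Ω₁)=0.00186 - 0.00286j, Y(Ω₂)=-0.27281 + 0.10965j
  term(m=+3) = 0.02522 + 0.04668j   from Y*(Ω₁)=-0.38604 - 0.03016j, Y(Ω₂)=-0.07432 - 0.11512j
  term(m=+4) = 0.12712 + 0.05178j   from Y*(Ω₁)=-0.16797 - 0.37649j, Y(Ω₂)=-0.24032 + 0.23041j
  term(m=+5) = -0.02557 + 0.00796j   from Y*(Ω₁)=0.13682 - 0.17867j, Y(Ω₂)=-0.09717 - 0.06869j
  term(m=+6) = -0.01759 + 0.02683j   from Y*(Ω₁)=0.06663 + 0.01048j, Y(Ω₂)=-0.19578 + 0.43344j
Σ over m = 0.16637 - 0.00000j; ×(4π/13) → 0.16082 - 0.00000j. Real part: 0.160818

0.160818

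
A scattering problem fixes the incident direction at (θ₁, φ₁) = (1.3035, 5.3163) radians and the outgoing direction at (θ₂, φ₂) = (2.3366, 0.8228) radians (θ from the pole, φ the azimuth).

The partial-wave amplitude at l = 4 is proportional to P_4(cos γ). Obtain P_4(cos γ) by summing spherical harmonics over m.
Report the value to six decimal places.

0.011046

Expand P_4 via completeness: Σ_{m} conj(Y_{4,m}) at Ω₁ times Y_{4,m} at Ω₂ —
  term(m=-4) = 0.02931 - 0.03513j   from Y*(Ω₁)=-0.28639 + 0.25421j, Y(Ω₂)=-0.11814 + 0.01781j
  term(m=-3) = -0.05884 - 0.07633j   from Y*(Ω₁)=-0.28805 - 0.07078j, Y(Ω₂)=0.25404 + 0.20259j
  term(m=-2) = 0.05923 - 0.02772j   from Y*(Ω₁)=0.05653 + 0.14885j, Y(Ω₂)=-0.03069 - 0.40955j
  term(m=-1) = -0.00564 - 0.02534j   from Y*(Ω₁)=-0.17189 + 0.24916j, Y(Ω₂)=-0.05834 + 0.06287j
  term(m=+0) = -0.04021 + 0.00000j   from Y*(Ω₁)=0.11398 + 0.00000j, Y(Ω₂)=-0.35274 + 0.00000j
  term(m=+1) = -0.00564 + 0.02534j   from Y*(Ω₁)=0.17189 + 0.24916j, Y(Ω₂)=0.05834 + 0.06287j
  term(m=+2) = 0.05923 + 0.02772j   from Y*(Ω₁)=0.05653 - 0.14885j, Y(Ω₂)=-0.03069 + 0.40955j
  term(m=+3) = -0.05884 + 0.07633j   from Y*(Ω₁)=0.28805 - 0.07078j, Y(Ω₂)=-0.25404 + 0.20259j
  term(m=+4) = 0.02931 + 0.03513j   from Y*(Ω₁)=-0.28639 - 0.25421j, Y(Ω₂)=-0.11814 - 0.01781j
Accumulated sum 0.00791 + 0.00000j; after 4π/(2l+1) scaling, 0.01105 + 0.00000j ⇒ P_4 = 0.011046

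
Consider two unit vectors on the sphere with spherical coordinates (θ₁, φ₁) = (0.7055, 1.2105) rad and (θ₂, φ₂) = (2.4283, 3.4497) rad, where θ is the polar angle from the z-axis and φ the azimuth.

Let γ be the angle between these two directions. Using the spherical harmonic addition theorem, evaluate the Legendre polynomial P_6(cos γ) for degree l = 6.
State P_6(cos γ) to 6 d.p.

-0.412709

Summing Y*_{l m}(θ₁,φ₁)·Y_{l m}(θ₂,φ₂) over m ∈ [−6, 6]; prefactor 4π/(2·6+1) = 0.966644:
  m=-6: Y*=0.02000 + 0.02981j  Y=-0.01040 - 0.03646j  product 0.00088 - 0.00104j
  m=-5: Y*=0.14216 - 0.03339j  Y=0.00459 - 0.15172j  product -0.00441 - 0.02172j
  m=-4: Y*=0.04382 - 0.33616j  Y=0.11485 - 0.32638j  product -0.10468 - 0.05291j
  m=-3: Y*=-0.40262 - 0.21470j  Y=0.27352 - 0.36244j  product -0.18794 + 0.08720j
  m=-2: Y*=-0.17001 + 0.14929j  Y=0.17049 - 0.12074j  product -0.01096 + 0.04598j
  m=-1: Y*=-0.09338 - 0.24786j  Y=-0.26497 + 0.08432j  product 0.04564 + 0.05780j
  m=+0: Y*=-0.31677 + 0.00000j  Y=-0.30306 + 0.00000j  product 0.09600 + 0.00000j
  m=+1: Y*=0.09338 - 0.24786j  Y=0.26497 + 0.08432j  product 0.04564 - 0.05780j
  m=+2: Y*=-0.17001 - 0.14929j  Y=0.17049 + 0.12074j  product -0.01096 - 0.04598j
  m=+3: Y*=0.40262 - 0.21470j  Y=-0.27352 - 0.36244j  product -0.18794 - 0.08720j
  m=+4: Y*=0.04382 + 0.33616j  Y=0.11485 + 0.32638j  product -0.10468 + 0.05291j
  m=+5: Y*=-0.14216 - 0.03339j  Y=-0.00459 - 0.15172j  product -0.00441 + 0.02172j
  m=+6: Y*=0.02000 - 0.02981j  Y=-0.01040 + 0.03646j  product 0.00088 + 0.00104j
Accumulated sum -0.42695 + 0.00000j; after 4π/(2l+1) scaling, -0.41271 + 0.00000j ⇒ P_6 = -0.412709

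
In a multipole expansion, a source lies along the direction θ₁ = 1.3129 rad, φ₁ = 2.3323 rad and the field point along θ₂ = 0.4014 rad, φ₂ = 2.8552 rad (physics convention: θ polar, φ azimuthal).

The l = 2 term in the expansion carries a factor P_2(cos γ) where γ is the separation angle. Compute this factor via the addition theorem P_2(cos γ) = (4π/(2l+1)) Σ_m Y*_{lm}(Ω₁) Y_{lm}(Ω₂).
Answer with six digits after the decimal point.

-0.026101

Summing Y*_{l m}(θ₁,φ₁)·Y_{l m}(θ₂,φ₂) over m ∈ [−2, 2]; prefactor 4π/(2·2+1) = 2.513274:
  [-2]  conj(Y_{2,-2})(Ω₁) = (-0.017252, -0.360735) ; Y_{2,-2}(Ω₂) = (0.049554, 0.031958) ; Δ = (0.010673, -0.018427)
  [-1]  conj(Y_{2,-1})(Ω₁) = (-0.131461, 0.137898) ; Y_{2,-1}(Ω₂) = (-0.266532, -0.078490) ; Δ = (0.045862, -0.026436)
  [+0]  conj(Y_{2,0})(Ω₁) = (-0.253844, -0.000000) ; Y_{2,0}(Ω₂) = (0.486347, 0.000000) ; Δ = (-0.123456, -0.000000)
  [+1]  conj(Y_{2,1})(Ω₁) = (0.131461, 0.137898) ; Y_{2,1}(Ω₂) = (0.266532, -0.078490) ; Δ = (0.045862, 0.026436)
  [+2]  conj(Y_{2,2})(Ω₁) = (-0.017252, 0.360735) ; Y_{2,2}(Ω₂) = (0.049554, -0.031958) ; Δ = (0.010673, 0.018427)
Total Σ_m = (-0.010385, 0.000000). Multiply by 2.513274: (-0.026101, 0.000000). P_2(cos γ) = -0.026101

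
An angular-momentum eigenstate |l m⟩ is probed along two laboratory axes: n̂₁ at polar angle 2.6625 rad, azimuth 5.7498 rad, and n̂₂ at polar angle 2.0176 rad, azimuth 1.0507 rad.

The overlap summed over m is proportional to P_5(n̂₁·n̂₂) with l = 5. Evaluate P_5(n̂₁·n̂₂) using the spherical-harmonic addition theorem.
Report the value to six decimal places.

0.297026

Summing Y*_{l m}(θ₁,φ₁)·Y_{l m}(θ₂,φ₂) over m ∈ [−5, 5]; prefactor 4π/(2·5+1) = 1.142397:
  [-5]  conj(Y_{5,-5})(Ω₁) = (-0.008593, -0.004416) ; Y_{5,-5}(Ω₂) = (0.142611, 0.237313) ; Δ = (-0.000178, -0.002669)
  [-4]  conj(Y_{5,-4})(Ω₁) = (0.031377, 0.049744) ; Y_{5,-4}(Ω₂) = (0.204632, -0.366186) ; Δ = (0.024636, -0.001311)
  [-3]  conj(Y_{5,-3})(Ω₁) = (-0.006056, -0.206200) ; Y_{5,-3}(Ω₂) = (-0.172602, 0.001814) ; Δ = (0.001419, 0.035580)
  [-2]  conj(Y_{5,-2})(Ω₁) = (-0.210298, 0.381292) ; Y_{5,-2}(Ω₂) = (-0.132584, -0.225971) ; Δ = (0.114043, -0.003032)
  [-1]  conj(Y_{5,-1})(Ω₁) = (0.381187, -0.225081) ; Y_{5,-1}(Ω₂) = (-0.126575, 0.221019) ; Δ = (0.001498, 0.112739)
  [+0]  conj(Y_{5,0})(Ω₁) = (0.109499, -0.000000) ; Y_{5,0}(Ω₂) = (-0.208552, 0.000000) ; Δ = (-0.022836, 0.000000)
  [+1]  conj(Y_{5,1})(Ω₁) = (-0.381187, -0.225081) ; Y_{5,1}(Ω₂) = (0.126575, 0.221019) ; Δ = (0.001498, -0.112739)
  [+2]  conj(Y_{5,2})(Ω₁) = (-0.210298, -0.381292) ; Y_{5,2}(Ω₂) = (-0.132584, 0.225971) ; Δ = (0.114043, 0.003032)
  [+3]  conj(Y_{5,3})(Ω₁) = (0.006056, -0.206200) ; Y_{5,3}(Ω₂) = (0.172602, 0.001814) ; Δ = (0.001419, -0.035580)
  [+4]  conj(Y_{5,4})(Ω₁) = (0.031377, -0.049744) ; Y_{5,4}(Ω₂) = (0.204632, 0.366186) ; Δ = (0.024636, 0.001311)
  [+5]  conj(Y_{5,5})(Ω₁) = (0.008593, -0.004416) ; Y_{5,5}(Ω₂) = (-0.142611, 0.237313) ; Δ = (-0.000178, 0.002669)
Σ over m = (0.260003, 0.000000); ×(4π/11) → (0.297026, 0.000000). Real part: 0.297026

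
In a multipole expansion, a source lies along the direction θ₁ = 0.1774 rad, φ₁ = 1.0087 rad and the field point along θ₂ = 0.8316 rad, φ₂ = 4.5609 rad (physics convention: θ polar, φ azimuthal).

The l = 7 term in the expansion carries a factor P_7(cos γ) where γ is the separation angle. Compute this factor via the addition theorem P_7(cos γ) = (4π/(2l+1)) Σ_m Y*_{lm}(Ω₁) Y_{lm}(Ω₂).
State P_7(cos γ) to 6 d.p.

0.293451

Summing Y*_{l m}(θ₁,φ₁)·Y_{l m}(θ₂,φ₂) over m ∈ [−7, 7]; prefactor 4π/(2·7+1) = 0.837758:
  term(m=-7) = (0.000000, 0.000000)   from Y*(Ω₁)=(0.000002, 0.000002), Y(Ω₂)=(0.052524, -0.029405)
  term(m=-6) = (-0.000009, -0.000007)   from Y*(Ω₁)=(0.000054, -0.000013), Y(Ω₂)=(-0.126188, -0.161967)
  term(m=-5) = (0.000134, 0.000256)   from Y*(Ω₁)=(0.000237, -0.000689), Y(Ω₂)=(-0.272301, 0.287967)
  term(m=-4) = (-0.000206, -0.002867)   from Y*(Ω₁)=(-0.004214, -0.005237), Y(Ω₂)=(0.351527, 0.243579)
  term(m=-3) = (-0.001655, 0.004695)   from Y*(Ω₁)=(-0.044262, 0.005135), Y(Ω₂)=(0.049040, -0.100374)
  term(m=-2) = (-0.043877, 0.047138)   from Y*(Ω₁)=(-0.088361, 0.184519), Y(Ω₂)=(0.300438, 0.093918)
  term(m=-1) = (0.139812, -0.060868)   from Y*(Ω₁)=(0.308195, 0.489297), Y(Ω₂)=(0.039794, -0.260675)
  term(m=+0) = (0.161883, 0.000000)   from Y*(Ω₁)=(0.661133, -0.000000), Y(Ω₂)=(0.244857, 0.000000)
  term(m=+1) = (0.139812, 0.060868)   from Y*(Ω₁)=(-0.308195, 0.489297), Y(Ω₂)=(-0.039794, -0.260675)
  term(m=+2) = (-0.043877, -0.047138)   from Y*(Ω₁)=(-0.088361, -0.184519), Y(Ω₂)=(0.300438, -0.093918)
  term(m=+3) = (-0.001655, -0.004695)   from Y*(Ω₁)=(0.044262, 0.005135), Y(Ω₂)=(-0.049040, -0.100374)
  term(m=+4) = (-0.000206, 0.002867)   from Y*(Ω₁)=(-0.004214, 0.005237), Y(Ω₂)=(0.351527, -0.243579)
  term(m=+5) = (0.000134, -0.000256)   from Y*(Ω₁)=(-0.000237, -0.000689), Y(Ω₂)=(0.272301, 0.287967)
  term(m=+6) = (-0.000009, 0.000007)   from Y*(Ω₁)=(0.000054, 0.000013), Y(Ω₂)=(-0.126188, 0.161967)
  term(m=+7) = (0.000000, -0.000000)   from Y*(Ω₁)=(-0.000002, 0.000002), Y(Ω₂)=(-0.052524, -0.029405)
Total Σ_m = (0.350282, 0.000000). Multiply by 0.837758: (0.293451, 0.000000). P_7(cos γ) = 0.293451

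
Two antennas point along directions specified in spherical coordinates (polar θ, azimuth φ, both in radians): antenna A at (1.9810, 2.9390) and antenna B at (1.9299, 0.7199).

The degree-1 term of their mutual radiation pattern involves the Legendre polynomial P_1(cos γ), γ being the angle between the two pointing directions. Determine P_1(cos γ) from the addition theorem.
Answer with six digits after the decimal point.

Summing Y*_{l m}(θ₁,φ₁)·Y_{l m}(θ₂,φ₂) over m ∈ [−1, 1]; prefactor 4π/(2·1+1) = 4.188790:
  term(m=-1) = (-0.061882, 0.081689)   from Y*(Ω₁)=(-0.310352, 0.063750), Y(Ω₂)=(0.243197, -0.213258)
  term(m=+0) = (0.033459, 0.000000)   from Y*(Ω₁)=(-0.194853, -0.000000), Y(Ω₂)=(-0.171712, 0.000000)
  term(m=+1) = (-0.061882, -0.081689)   from Y*(Ω₁)=(0.310352, 0.063750), Y(Ω₂)=(-0.243197, -0.213258)
Σ over m = (-0.090305, 0.000000); ×(4π/3) → (-0.378268, 0.000000). Real part: -0.378268

-0.378268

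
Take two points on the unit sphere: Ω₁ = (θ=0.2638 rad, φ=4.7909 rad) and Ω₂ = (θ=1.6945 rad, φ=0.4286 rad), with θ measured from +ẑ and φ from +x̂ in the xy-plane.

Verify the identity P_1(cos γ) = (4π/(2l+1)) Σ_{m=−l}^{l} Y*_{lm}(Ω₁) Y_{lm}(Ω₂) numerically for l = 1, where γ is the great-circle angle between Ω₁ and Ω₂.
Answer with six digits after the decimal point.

-0.207869

Summing Y*_{l m}(θ₁,φ₁)·Y_{l m}(θ₂,φ₂) over m ∈ [−1, 1]; prefactor 4π/(2·1+1) = 4.188790:
  term(m=-1) = (-0.010594, -0.029013)   from Y*(Ω₁)=(0.007066, -0.089810), Y(Ω₂)=(0.311842, -0.142489)
  term(m=+0) = (-0.028438, 0.000000)   from Y*(Ω₁)=(0.471700, -0.000000), Y(Ω₂)=(-0.060288, 0.000000)
  term(m=+1) = (-0.010594, 0.029013)   from Y*(Ω₁)=(-0.007066, -0.089810), Y(Ω₂)=(-0.311842, -0.142489)
Σ over m = (-0.049625, 0.000000); ×(4π/3) → (-0.207869, 0.000000). Real part: -0.207869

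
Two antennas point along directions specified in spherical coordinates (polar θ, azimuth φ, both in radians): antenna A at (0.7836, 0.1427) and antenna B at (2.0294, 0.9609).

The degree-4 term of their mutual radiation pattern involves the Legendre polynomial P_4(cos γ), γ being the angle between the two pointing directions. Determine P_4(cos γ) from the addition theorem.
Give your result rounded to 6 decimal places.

0.322761

Addition theorem: P_4(cos γ) = (4π/9) Σ_m Y*_{lm}(Ω₁) Y_{lm}(Ω₂), m = −4…4:
  m=-4: (0.092426, 0.059347) × (-0.218431, 0.184733) = (-0.031152, 0.004111)  (running Σ = (-0.031152, 0.004111))
  m=-3: (0.283653, 0.129438) × (0.386168, 0.102271) = (0.096300, 0.078994)  (running Σ = (0.065148, 0.083105))
  m=-2: (0.401809, 0.117895) × (-0.034390, -0.093919) = (-0.002746, -0.041792)  (running Σ = (0.062403, 0.041313))
  m=-1: (0.120016, 0.017243) × (0.175131, -0.250629) = (0.025340, -0.027060)  (running Σ = (0.087743, 0.014254))
  m=0: (-0.342840, -0.000000) × (-0.162393, 0.000000) = (0.055675, 0.000000)  (running Σ = (0.143418, 0.014254))
  m=1: (-0.120016, 0.017243) × (-0.175131, -0.250629) = (0.025340, 0.027060)  (running Σ = (0.168758, 0.041313))
  m=2: (0.401809, -0.117895) × (-0.034390, 0.093919) = (-0.002746, 0.041792)  (running Σ = (0.166012, 0.083105))
  m=3: (-0.283653, 0.129438) × (-0.386168, 0.102271) = (0.096300, -0.078994)  (running Σ = (0.262312, 0.004111))
  m=4: (0.092426, -0.059347) × (-0.218431, -0.184733) = (-0.031152, -0.004111)  (running Σ = (0.231160, -0.000000))
Total Σ_m = (0.231160, -0.000000). Multiply by 1.396263: (0.322761, -0.000000). P_4(cos γ) = 0.322761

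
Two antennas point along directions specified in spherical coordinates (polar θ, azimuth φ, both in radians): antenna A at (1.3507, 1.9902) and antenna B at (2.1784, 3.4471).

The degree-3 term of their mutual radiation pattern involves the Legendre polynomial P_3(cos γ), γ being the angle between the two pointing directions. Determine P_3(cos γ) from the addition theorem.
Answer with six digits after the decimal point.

0.050280

Term-by-term m-sum for l=3 (normalisation 4π/7 = 1.795196):
  term(m=-3) = -0.03000 + 0.08436j   from Y*(Ω₁)=0.36896 - 0.11924j, Y(Ω₂)=-0.14052 + 0.18322j
  term(m=-2) = 0.08141 + 0.01887j   from Y*(Ω₁)=-0.14202 - 0.15806j, Y(Ω₂)=-0.32213 + 0.22563j
  term(m=-1) = -0.00456 + 0.03987j   from Y*(Ω₁)=0.09782 - 0.21940j, Y(Ω₂)=-0.15933 + 0.05025j
  term(m=+0) = -0.06569 + 0.00000j   from Y*(Ω₁)=-0.22500 + 0.00000j, Y(Ω₂)=0.29195 + 0.00000j
  term(m=+1) = -0.00456 - 0.03987j   from Y*(Ω₁)=-0.09782 - 0.21940j, Y(Ω₂)=0.15933 + 0.05025j
  term(m=+2) = 0.08141 - 0.01887j   from Y*(Ω₁)=-0.14202 + 0.15806j, Y(Ω₂)=-0.32213 - 0.22563j
  term(m=+3) = -0.03000 - 0.08436j   from Y*(Ω₁)=-0.36896 - 0.11924j, Y(Ω₂)=0.14052 + 0.18322j
Total Σ_m = 0.02801 + 0.00000j. Multiply by 1.795196: 0.05028 + 0.00000j. P_3(cos γ) = 0.050280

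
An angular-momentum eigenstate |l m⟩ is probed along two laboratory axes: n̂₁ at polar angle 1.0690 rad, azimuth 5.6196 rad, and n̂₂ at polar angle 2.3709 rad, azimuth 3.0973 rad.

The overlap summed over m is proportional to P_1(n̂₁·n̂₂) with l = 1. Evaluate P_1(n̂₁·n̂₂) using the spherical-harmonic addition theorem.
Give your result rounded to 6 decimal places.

-0.842412

Expand P_1 via completeness: Σ_{m} conj(Y_{1,m}) at Ω₁ times Y_{1,m} at Ω₂ —
  term(m=-1) = -0.05936 + 0.04232j   from Y*(Ω₁)=0.23862 - 0.18657j, Y(Ω₂)=-0.24045 - 0.01066j
  term(m=+0) = -0.08238 + 0.00000j   from Y*(Ω₁)=0.23502 + 0.00000j, Y(Ω₂)=-0.35054 + 0.00000j
  term(m=+1) = -0.05936 - 0.04232j   from Y*(Ω₁)=-0.23862 - 0.18657j, Y(Ω₂)=0.24045 - 0.01066j
Total Σ_m = -0.20111 + 0.00000j. Multiply by 4.188790: -0.84241 + 0.00000j. P_1(cos γ) = -0.842412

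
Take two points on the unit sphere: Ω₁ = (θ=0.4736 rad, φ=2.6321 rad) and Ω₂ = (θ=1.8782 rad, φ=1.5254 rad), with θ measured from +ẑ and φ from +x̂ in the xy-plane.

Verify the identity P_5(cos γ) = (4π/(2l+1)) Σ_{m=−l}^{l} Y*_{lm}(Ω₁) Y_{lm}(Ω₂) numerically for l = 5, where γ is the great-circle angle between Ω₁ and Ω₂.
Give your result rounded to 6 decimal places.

Term-by-term m-sum for l=5 (normalisation 4π/11 = 1.142397):
  [-5]  conj(Y_{5,-5})(Ω₁) = (0.007591, 0.005128) ; Y_{5,-5}(Ω₂) = (0.082156, -0.355713) ; Δ = (0.002448, -0.002279)
  [-4]  conj(Y_{5,-4})(Ω₁) = (-0.025455, -0.050465) ; Y_{5,-4}(Ω₂) = (-0.360482, -0.066187) ; Δ = (0.005836, 0.019876)
  [-3]  conj(Y_{5,-3})(Ω₁) = (-0.008509, 0.200947) ; Y_{5,-3}(Ω₂) = (0.007157, -0.052225) ; Δ = (0.010434, 0.001882)
  [-2]  conj(Y_{5,-2})(Ω₁) = (0.226306, -0.367618) ; Y_{5,-2}(Ω₂) = (-0.336509, -0.030637) ; Δ = (-0.087417, 0.116774)
  [-1]  conj(Y_{5,-1})(Ω₁) = (-0.393306, 0.219737) ; Y_{5,-1}(Ω₂) = (-0.001465, 0.032255) ; Δ = (-0.006511, -0.013008)
  [+0]  conj(Y_{5,0})(Ω₁) = (-0.096063, -0.000000) ; Y_{5,0}(Ω₂) = (-0.322701, 0.000000) ; Δ = (0.030999, 0.000000)
  [+1]  conj(Y_{5,1})(Ω₁) = (0.393306, 0.219737) ; Y_{5,1}(Ω₂) = (0.001465, 0.032255) ; Δ = (-0.006511, 0.013008)
  [+2]  conj(Y_{5,2})(Ω₁) = (0.226306, 0.367618) ; Y_{5,2}(Ω₂) = (-0.336509, 0.030637) ; Δ = (-0.087417, -0.116774)
  [+3]  conj(Y_{5,3})(Ω₁) = (0.008509, 0.200947) ; Y_{5,3}(Ω₂) = (-0.007157, -0.052225) ; Δ = (0.010434, -0.001882)
  [+4]  conj(Y_{5,4})(Ω₁) = (-0.025455, 0.050465) ; Y_{5,4}(Ω₂) = (-0.360482, 0.066187) ; Δ = (0.005836, -0.019876)
  [+5]  conj(Y_{5,5})(Ω₁) = (-0.007591, 0.005128) ; Y_{5,5}(Ω₂) = (-0.082156, -0.355713) ; Δ = (0.002448, 0.002279)
Accumulated sum (-0.119422, -0.000000); after 4π/(2l+1) scaling, (-0.136427, -0.000000) ⇒ P_5 = -0.136427

-0.136427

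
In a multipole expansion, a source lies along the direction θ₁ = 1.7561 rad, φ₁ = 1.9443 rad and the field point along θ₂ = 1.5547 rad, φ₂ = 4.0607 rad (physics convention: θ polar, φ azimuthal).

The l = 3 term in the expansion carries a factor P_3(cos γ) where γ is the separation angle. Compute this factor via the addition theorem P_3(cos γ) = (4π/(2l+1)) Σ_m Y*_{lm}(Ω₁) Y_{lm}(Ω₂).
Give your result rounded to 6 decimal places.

Addition theorem: P_3(cos γ) = (4π/7) Σ_m Y*_{lm}(Ω₁) Y_{lm}(Ω₂), m = −3…3:
  term(m=-3) = (0.164863, -0.010899)   from Y*(Ω₁)=(0.356672, -0.172418), Y(Ω₂)=(0.386646, 0.156349)
  term(m=-2) = (0.001380, -0.002654)   from Y*(Ω₁)=(0.133467, 0.123594), Y(Ω₂)=(-0.004346, -0.015861)
  term(m=-1) = (-0.044167, -0.072755)   from Y*(Ω₁)=(0.096231, -0.245550), Y(Ω₂)=(0.195739, -0.256582)
  term(m=+0) = (-0.003505, 0.000000)   from Y*(Ω₁)=(0.194598, -0.000000), Y(Ω₂)=(-0.018012, 0.000000)
  term(m=+1) = (-0.044167, 0.072755)   from Y*(Ω₁)=(-0.096231, -0.245550), Y(Ω₂)=(-0.195739, -0.256582)
  term(m=+2) = (0.001380, 0.002654)   from Y*(Ω₁)=(0.133467, -0.123594), Y(Ω₂)=(-0.004346, 0.015861)
  term(m=+3) = (0.164863, 0.010899)   from Y*(Ω₁)=(-0.356672, -0.172418), Y(Ω₂)=(-0.386646, 0.156349)
Σ over m = (0.240648, 0.000000); ×(4π/7) → (0.432010, 0.000000). Real part: 0.432010

0.432010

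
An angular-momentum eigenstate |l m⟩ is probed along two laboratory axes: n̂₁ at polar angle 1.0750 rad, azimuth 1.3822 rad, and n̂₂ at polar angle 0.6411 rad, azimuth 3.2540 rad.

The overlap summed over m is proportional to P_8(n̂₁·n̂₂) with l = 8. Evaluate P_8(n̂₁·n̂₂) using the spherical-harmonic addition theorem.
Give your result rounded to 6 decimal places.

-0.098682

Addition theorem: P_8(cos γ) = (4π/17) Σ_m Y*_{lm}(Ω₁) Y_{lm}(Ω₂), m = −8…8:
  term(m=-8) = -0.001157-0.001043i   from Y*(Ω₁)=+0.011447-0.184321i, Y(Ω₂)=+0.005250-0.006606i
  term(m=-7) = +0.015534-0.009232i   from Y*(Ω₁)=-0.387052-0.099087i, Y(Ω₂)=-0.031934+0.032027i
  term(m=-6) = +0.014473+0.060388i   from Y*(Ω₁)=-0.177521+0.377843i, Y(Ω₂)=+0.116181-0.092888i
  term(m=-5) = -0.026548-0.001749i   from Y*(Ω₁)=+0.065080+0.047233i, Y(Ω₂)=-0.279962+0.176317i
  term(m=-4) = -0.054329+0.141421i   from Y*(Ω₁)=-0.229445+0.215637i, Y(Ω₂)=+0.433320-0.209120i
  term(m=-3) = -0.070461-0.055569i   from Y*(Ω₁)=+0.134421+0.211672i, Y(Ω₂)=-0.337719+0.118409i
  term(m=-2) = +0.017242-0.011847i   from Y*(Ω₁)=-0.185994+0.073684i, Y(Ω₂)=-0.101939+0.023312i
  term(m=-1) = +0.036278+0.116861i   from Y*(Ω₁)=+0.055346+0.289974i, Y(Ω₂)=+0.411878-0.046494i
  term(m=+0) = +0.004439+0.000000i   from Y*(Ω₁)=-0.159626-0.000000i, Y(Ω₂)=-0.027808+0.000000i
  term(m=+1) = +0.036278-0.116861i   from Y*(Ω₁)=-0.055346+0.289974i, Y(Ω₂)=-0.411878-0.046494i
  term(m=+2) = +0.017242+0.011847i   from Y*(Ω₁)=-0.185994-0.073684i, Y(Ω₂)=-0.101939-0.023312i
  term(m=+3) = -0.070461+0.055569i   from Y*(Ω₁)=-0.134421+0.211672i, Y(Ω₂)=+0.337719+0.118409i
  term(m=+4) = -0.054329-0.141421i   from Y*(Ω₁)=-0.229445-0.215637i, Y(Ω₂)=+0.433320+0.209120i
  term(m=+5) = -0.026548+0.001749i   from Y*(Ω₁)=-0.065080+0.047233i, Y(Ω₂)=+0.279962+0.176317i
  term(m=+6) = +0.014473-0.060388i   from Y*(Ω₁)=-0.177521-0.377843i, Y(Ω₂)=+0.116181+0.092888i
  term(m=+7) = +0.015534+0.009232i   from Y*(Ω₁)=+0.387052-0.099087i, Y(Ω₂)=+0.031934+0.032027i
  term(m=+8) = -0.001157+0.001043i   from Y*(Ω₁)=+0.011447+0.184321i, Y(Ω₂)=+0.005250+0.006606i
Accumulated sum -0.133499+0.000000i; after 4π/(2l+1) scaling, -0.098682+0.000000i ⇒ P_8 = -0.098682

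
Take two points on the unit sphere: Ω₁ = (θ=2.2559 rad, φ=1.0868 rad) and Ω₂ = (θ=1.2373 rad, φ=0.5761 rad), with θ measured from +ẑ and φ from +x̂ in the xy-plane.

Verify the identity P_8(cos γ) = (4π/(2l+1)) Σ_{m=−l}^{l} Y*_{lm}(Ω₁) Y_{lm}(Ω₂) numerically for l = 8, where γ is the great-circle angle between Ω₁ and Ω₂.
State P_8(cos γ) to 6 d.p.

-0.228279

Summing Y*_{l m}(θ₁,φ₁)·Y_{l m}(θ₂,φ₂) over m ∈ [−8, 8]; prefactor 4π/(2·8+1) = 0.739198:
  term(m=-8) = -0.012801-0.017676i   from Y*(Ω₁)=-0.049636+0.044454i, Y(Ω₂)=-0.033869+0.325788i
  term(m=-7) = +0.089717+0.041506i   from Y*(Ω₁)=-0.053118-0.211213i, Y(Ω₂)=-0.285294+0.353022i
  term(m=-6) = -0.065902+0.005111i   from Y*(Ω₁)=+0.394809+0.095619i, Y(Ω₂)=-0.154712+0.050414i
  term(m=-5) = -0.100028+0.066699i   from Y*(Ω₁)=-0.284430+0.323245i, Y(Ω₂)=+0.269765+0.072079i
  term(m=-4) = +0.015658-0.030673i   from Y*(Ω₁)=-0.043864-0.114725i, Y(Ω₂)=+0.187732+0.208261i
  term(m=-3) = +0.001835+0.047402i   from Y*(Ω₁)=-0.295085-0.035224i, Y(Ω₂)=-0.025038-0.157650i
  term(m=-2) = -0.047706-0.077917i   from Y*(Ω₁)=+0.168077-0.244205i, Y(Ω₂)=+0.125268-0.281571i
  term(m=-1) = +0.015667+0.008778i   from Y*(Ω₁)=-0.080384-0.152907i, Y(Ω₂)=-0.087176+0.056630i
  term(m=+0) = -0.101697+0.000000i   from Y*(Ω₁)=+0.325581-0.000000i, Y(Ω₂)=-0.312357+0.000000i
  term(m=+1) = +0.015667-0.008778i   from Y*(Ω₁)=+0.080384-0.152907i, Y(Ω₂)=+0.087176+0.056630i
  term(m=+2) = -0.047706+0.077917i   from Y*(Ω₁)=+0.168077+0.244205i, Y(Ω₂)=+0.125268+0.281571i
  term(m=+3) = +0.001835-0.047402i   from Y*(Ω₁)=+0.295085-0.035224i, Y(Ω₂)=+0.025038-0.157650i
  term(m=+4) = +0.015658+0.030673i   from Y*(Ω₁)=-0.043864+0.114725i, Y(Ω₂)=+0.187732-0.208261i
  term(m=+5) = -0.100028-0.066699i   from Y*(Ω₁)=+0.284430+0.323245i, Y(Ω₂)=-0.269765+0.072079i
  term(m=+6) = -0.065902-0.005111i   from Y*(Ω₁)=+0.394809-0.095619i, Y(Ω₂)=-0.154712-0.050414i
  term(m=+7) = +0.089717-0.041506i   from Y*(Ω₁)=+0.053118-0.211213i, Y(Ω₂)=+0.285294+0.353022i
  term(m=+8) = -0.012801+0.017676i   from Y*(Ω₁)=-0.049636-0.044454i, Y(Ω₂)=-0.033869-0.325788i
Σ over m = -0.308820+0.000000i; ×(4π/17) → -0.228279+0.000000i. Real part: -0.228279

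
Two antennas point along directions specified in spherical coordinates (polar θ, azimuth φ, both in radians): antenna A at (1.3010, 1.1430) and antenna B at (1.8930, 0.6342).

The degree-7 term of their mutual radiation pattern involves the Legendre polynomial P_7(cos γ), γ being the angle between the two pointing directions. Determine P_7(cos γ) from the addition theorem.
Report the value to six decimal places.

Term-by-term m-sum for l=7 (normalisation 4π/15 = 0.837758):
  term(m=-7) = -0.12187 - 0.05442j   from Y*(Ω₁)=-0.05660 + 0.38219j, Y(Ω₂)=-0.09314 + 0.33266j
  term(m=-6) = 0.17183 - 0.01530j   from Y*(Ω₁)=0.33553 + 0.21735j, Y(Ω₂)=0.33993 - 0.26579j
  term(m=-5) = 0.00165 - 0.00112j   from Y*(Ω₁)=-0.01967 + 0.01256j, Y(Ω₂)=-0.08548 + 0.00251j
  term(m=-4) = 0.05010 - 0.10001j   from Y*(Ω₁)=0.04904 + 0.34705j, Y(Ω₂)=-0.26252 - 0.18146j
  term(m=-3) = 0.00088 + 0.01970j   from Y*(Ω₁)=0.09186 + 0.02715j, Y(Ω₂)=0.06705 + 0.19462j
  term(m=-2) = -0.03880 - 0.06283j   from Y*(Ω₁)=-0.20087 + 0.23126j, Y(Ω₂)=-0.07179 + 0.23012j
  term(m=-1) = 0.02921 + 0.01629j   from Y*(Ω₁)=0.05737 + 0.12582j, Y(Ω₂)=0.19485 - 0.14332j
  term(m=+0) = -0.06251 + 0.00000j   from Y*(Ω₁)=-0.29058 + 0.00000j, Y(Ω₂)=0.21514 + 0.00000j
  term(m=+1) = 0.02921 - 0.01629j   from Y*(Ω₁)=-0.05737 + 0.12582j, Y(Ω₂)=-0.19485 - 0.14332j
  term(m=+2) = -0.03880 + 0.06283j   from Y*(Ω₁)=-0.20087 - 0.23126j, Y(Ω₂)=-0.07179 - 0.23012j
  term(m=+3) = 0.00088 - 0.01970j   from Y*(Ω₁)=-0.09186 + 0.02715j, Y(Ω₂)=-0.06705 + 0.19462j
  term(m=+4) = 0.05010 + 0.10001j   from Y*(Ω₁)=0.04904 - 0.34705j, Y(Ω₂)=-0.26252 + 0.18146j
  term(m=+5) = 0.00165 + 0.00112j   from Y*(Ω₁)=0.01967 + 0.01256j, Y(Ω₂)=0.08548 + 0.00251j
  term(m=+6) = 0.17183 + 0.01530j   from Y*(Ω₁)=0.33553 - 0.21735j, Y(Ω₂)=0.33993 + 0.26579j
  term(m=+7) = -0.12187 + 0.05442j   from Y*(Ω₁)=0.05660 + 0.38219j, Y(Ω₂)=0.09314 + 0.33266j
Total Σ_m = 0.12347 + 0.00000j. Multiply by 0.837758: 0.10344 + 0.00000j. P_7(cos γ) = 0.103440

0.103440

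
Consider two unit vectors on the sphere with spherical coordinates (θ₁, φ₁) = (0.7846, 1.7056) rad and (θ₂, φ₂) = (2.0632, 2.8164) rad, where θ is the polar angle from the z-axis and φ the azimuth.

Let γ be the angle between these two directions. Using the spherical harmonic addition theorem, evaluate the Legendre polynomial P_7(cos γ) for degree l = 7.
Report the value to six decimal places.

0.123353

Term-by-term m-sum for l=7 (normalisation 4π/15 = 0.837758):
  [-7]  conj(Y_{7,-7})(Ω₁) = +0.035587-0.025793i ; Y_{7,-7}(Ω₂) = +0.133783-0.157055i ; Δ = +0.000710-0.009040i
  [-6]  conj(Y_{7,-6})(Ω₁) = -0.113710-0.119166i ; Y_{7,-6}(Ω₂) = +0.153749-0.384535i ; Δ = -0.063306+0.025404i
  [-5]  conj(Y_{7,-5})(Ω₁) = -0.222192+0.278152i ; Y_{7,-5}(Ω₂) = +0.020483-0.370907i ; Δ = +0.098617+0.088110i
  [-4]  conj(Y_{7,-4})(Ω₁) = +0.389846+0.233269i ; Y_{7,-4}(Ω₂) = +0.005282+0.019083i ; Δ = -0.002392+0.008671i
  [-3]  conj(Y_{7,-3})(Ω₁) = +0.089230-0.208480i ; Y_{7,-3}(Ω₂) = +0.195580+0.288832i ; Δ = +0.077667-0.015002i
  [-2]  conj(Y_{7,-2})(Ω₁) = +0.225013+0.062179i ; Y_{7,-2}(Ω₂) = +0.111590+0.084899i ; Δ = +0.019830+0.026042i
  [-1]  conj(Y_{7,-1})(Ω₁) = +0.046432-0.342353i ; Y_{7,-1}(Ω₂) = -0.279261-0.094156i ; Δ = -0.045201+0.091234i
  [+0]  conj(Y_{7,0})(Ω₁) = +0.136757-0.000000i ; Y_{7,0}(Ω₂) = -0.179943+0.000000i ; Δ = -0.024609+0.000000i
  [+1]  conj(Y_{7,1})(Ω₁) = -0.046432-0.342353i ; Y_{7,1}(Ω₂) = +0.279261-0.094156i ; Δ = -0.045201-0.091234i
  [+2]  conj(Y_{7,2})(Ω₁) = +0.225013-0.062179i ; Y_{7,2}(Ω₂) = +0.111590-0.084899i ; Δ = +0.019830-0.026042i
  [+3]  conj(Y_{7,3})(Ω₁) = -0.089230-0.208480i ; Y_{7,3}(Ω₂) = -0.195580+0.288832i ; Δ = +0.077667+0.015002i
  [+4]  conj(Y_{7,4})(Ω₁) = +0.389846-0.233269i ; Y_{7,4}(Ω₂) = +0.005282-0.019083i ; Δ = -0.002392-0.008671i
  [+5]  conj(Y_{7,5})(Ω₁) = +0.222192+0.278152i ; Y_{7,5}(Ω₂) = -0.020483-0.370907i ; Δ = +0.098617-0.088110i
  [+6]  conj(Y_{7,6})(Ω₁) = -0.113710+0.119166i ; Y_{7,6}(Ω₂) = +0.153749+0.384535i ; Δ = -0.063306-0.025404i
  [+7]  conj(Y_{7,7})(Ω₁) = -0.035587-0.025793i ; Y_{7,7}(Ω₂) = -0.133783-0.157055i ; Δ = +0.000710+0.009040i
Total Σ_m = +0.147242-0.000000i. Multiply by 0.837758: +0.123353-0.000000i. P_7(cos γ) = 0.123353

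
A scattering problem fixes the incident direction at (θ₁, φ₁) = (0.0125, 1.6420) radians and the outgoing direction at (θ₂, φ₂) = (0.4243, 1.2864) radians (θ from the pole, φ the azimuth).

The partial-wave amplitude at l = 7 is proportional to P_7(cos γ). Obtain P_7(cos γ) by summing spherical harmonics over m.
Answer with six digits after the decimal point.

Addition theorem: P_7(cos γ) = (4π/15) Σ_m Y*_{lm}(Ω₁) Y_{lm}(Ω₂), m = −7…7:
  m=-7: 0.00000 - 0.00000j × -0.00092 - 0.00041j = -0.00000 + 0.00000j  (running Σ = -0.00000 + 0.00000j)
  m=-6: -0.00000 - 0.00000j × 0.00112 - 0.00822j = -0.00000 + 0.00000j  (running Σ = -0.00000 + 0.00000j)
  m=-5: -0.00000 + 0.00000j × 0.04204 - 0.00630j = -0.00000 + 0.00000j  (running Σ = -0.00000 + 0.00000j)
  m=-4: 0.00000 + 0.00000j × 0.06288 + 0.13594j = 0.00000 + 0.00000j  (running Σ = 0.00000 + 0.00000j)
  m=-3: 0.00000 - 0.00002j × -0.27229 + 0.23767j = 0.00000 + 0.00001j  (running Σ = 0.00000 + 0.00001j)
  m=-2: -0.00116 - 0.00017j × -0.45361 - 0.28998j = 0.00048 + 0.00041j  (running Σ = 0.00048 + 0.00042j)
  m=-1: -0.00363 + 0.05091j × 0.08444 - 0.28886j = 0.01440 + 0.00535j  (running Σ = 0.01488 + 0.00577j)
  m=0: 1.09016 + 0.00000j × -0.35063 + 0.00000j = -0.38224 + 0.00000j  (running Σ = -0.36736 + 0.00577j)
  m=1: 0.00363 + 0.05091j × -0.08444 - 0.28886j = 0.01440 - 0.00535j  (running Σ = -0.35296 + 0.00042j)
  m=2: -0.00116 + 0.00017j × -0.45361 + 0.28998j = 0.00048 - 0.00041j  (running Σ = -0.35248 + 0.00001j)
  m=3: -0.00000 - 0.00002j × 0.27229 + 0.23767j = 0.00000 - 0.00001j  (running Σ = -0.35248 + 0.00000j)
  m=4: 0.00000 - 0.00000j × 0.06288 - 0.13594j = 0.00000 - 0.00000j  (running Σ = -0.35248 + 0.00000j)
  m=5: 0.00000 + 0.00000j × -0.04204 - 0.00630j = -0.00000 - 0.00000j  (running Σ = -0.35248 + 0.00000j)
  m=6: -0.00000 + 0.00000j × 0.00112 + 0.00822j = -0.00000 - 0.00000j  (running Σ = -0.35248 + 0.00000j)
  m=7: -0.00000 - 0.00000j × 0.00092 - 0.00041j = -0.00000 - 0.00000j  (running Σ = -0.35248 - 0.00000j)
Accumulated sum -0.35248 - 0.00000j; after 4π/(2l+1) scaling, -0.29529 - 0.00000j ⇒ P_7 = -0.295292

-0.295292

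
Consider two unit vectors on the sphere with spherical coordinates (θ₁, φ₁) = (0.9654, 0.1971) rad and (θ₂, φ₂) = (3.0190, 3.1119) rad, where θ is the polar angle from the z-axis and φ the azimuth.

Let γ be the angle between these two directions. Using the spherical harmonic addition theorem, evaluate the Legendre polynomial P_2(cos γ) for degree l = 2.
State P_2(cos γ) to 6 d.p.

0.158945

Term-by-term m-sum for l=2 (normalisation 4π/5 = 2.513274):
  m=-2: (0.241144, 0.100309) × (0.005766, 0.000343) = (0.001356, 0.000661)  (running Σ = (0.001356, 0.000661))
  m=-1: (0.354513, 0.070794) × (0.093721, 0.002784) = (0.033028, 0.007622)  (running Σ = (0.034384, 0.008283))
  m=0: (-0.008962, -0.000000) × (0.616634, 0.000000) = (-0.005526, -0.000000)  (running Σ = (0.028858, 0.008283))
  m=1: (-0.354513, 0.070794) × (-0.093721, 0.002784) = (0.033028, -0.007622)  (running Σ = (0.061886, 0.000661))
  m=2: (0.241144, -0.100309) × (0.005766, -0.000343) = (0.001356, -0.000661)  (running Σ = (0.063242, -0.000000))
Σ over m = (0.063242, -0.000000); ×(4π/5) → (0.158945, -0.000000). Real part: 0.158945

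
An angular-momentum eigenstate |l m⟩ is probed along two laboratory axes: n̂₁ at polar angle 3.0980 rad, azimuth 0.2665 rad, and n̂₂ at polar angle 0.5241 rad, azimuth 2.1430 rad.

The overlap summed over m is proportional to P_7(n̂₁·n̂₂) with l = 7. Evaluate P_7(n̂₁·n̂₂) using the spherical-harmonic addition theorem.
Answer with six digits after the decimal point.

0.411701

Addition theorem: P_7(cos γ) = (4π/15) Σ_m Y*_{lm}(Ω₁) Y_{lm}(Ω₂), m = −7…7:
  term(m=-7) = +0.000000-0.000000i   from Y*(Ω₁)=-0.000000+0.000000i, Y(Ω₂)=-0.002988-0.002553i
  term(m=-6) = -0.000000-0.000000i   from Y*(Ω₁)=+0.000000-0.000000i, Y(Ω₂)=+0.024368-0.007315i
  term(m=-5) = -0.000000-0.000000i   from Y*(Ω₁)=+0.000000+0.000001i, Y(Ω₂)=-0.027885+0.096765i
  term(m=-4) = -0.000002+0.000007i   from Y*(Ω₁)=-0.000013-0.000023i, Y(Ω₂)=-0.176807-0.202397i
  term(m=-3) = +0.000272+0.000208i   from Y*(Ω₁)=+0.000508+0.000522i, Y(Ω₂)=+0.464672-0.068240i
  term(m=-2) = +0.005067-0.003552i   from Y*(Ω₁)=-0.012187-0.007190i, Y(Ω₂)=-0.180880+0.398188i
  term(m=-1) = +0.002121+0.006721i   from Y*(Ω₁)=+0.169664+0.046317i, Y(Ω₂)=+0.021698+0.033688i
  term(m=+0) = +0.476517+0.000000i   from Y*(Ω₁)=-1.063672-0.000000i, Y(Ω₂)=-0.447992+0.000000i
  term(m=+1) = +0.002121-0.006721i   from Y*(Ω₁)=-0.169664+0.046317i, Y(Ω₂)=-0.021698+0.033688i
  term(m=+2) = +0.005067+0.003552i   from Y*(Ω₁)=-0.012187+0.007190i, Y(Ω₂)=-0.180880-0.398188i
  term(m=+3) = +0.000272-0.000208i   from Y*(Ω₁)=-0.000508+0.000522i, Y(Ω₂)=-0.464672-0.068240i
  term(m=+4) = -0.000002-0.000007i   from Y*(Ω₁)=-0.000013+0.000023i, Y(Ω₂)=-0.176807+0.202397i
  term(m=+5) = -0.000000+0.000000i   from Y*(Ω₁)=-0.000000+0.000001i, Y(Ω₂)=+0.027885+0.096765i
  term(m=+6) = -0.000000+0.000000i   from Y*(Ω₁)=+0.000000+0.000000i, Y(Ω₂)=+0.024368+0.007315i
  term(m=+7) = +0.000000+0.000000i   from Y*(Ω₁)=+0.000000+0.000000i, Y(Ω₂)=+0.002988-0.002553i
Total Σ_m = +0.491432+0.000000i. Multiply by 0.837758: +0.411701+0.000000i. P_7(cos γ) = 0.411701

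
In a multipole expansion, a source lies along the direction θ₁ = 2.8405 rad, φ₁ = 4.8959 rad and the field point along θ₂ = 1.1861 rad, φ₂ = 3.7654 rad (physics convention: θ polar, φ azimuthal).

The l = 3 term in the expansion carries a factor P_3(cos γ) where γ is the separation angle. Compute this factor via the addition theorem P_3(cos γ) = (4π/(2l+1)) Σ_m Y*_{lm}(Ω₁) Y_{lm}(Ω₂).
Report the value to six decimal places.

Expand P_3 via completeness: Σ_{m} conj(Y_{3,m}) at Ω₁ times Y_{3,m} at Ω₂ —
  m=-3: Y*=(-0.005693, 0.009274)  Y=(0.098390, 0.317364)  product (-0.003504, -0.000894)
  m=-2: Y*=(0.080123, 0.030803)  Y=(0.104649, -0.312456)  product (0.018009, -0.021811)
  m=-1: Y*=(0.062268, -0.335497)  Y=(0.071929, -0.051765)  product (-0.012888, -0.027355)
  m=+0: Y*=(-0.556055, -0.000000)  Y=(-0.321519, 0.000000)  product (0.178782, 0.000000)
  m=+1: Y*=(-0.062268, -0.335497)  Y=(-0.071929, -0.051765)  product (-0.012888, 0.027355)
  m=+2: Y*=(0.080123, -0.030803)  Y=(0.104649, 0.312456)  product (0.018009, 0.021811)
  m=+3: Y*=(0.005693, 0.009274)  Y=(-0.098390, 0.317364)  product (-0.003504, 0.000894)
Σ over m = (0.182017, -0.000000); ×(4π/7) → (0.326757, -0.000000). Real part: 0.326757

0.326757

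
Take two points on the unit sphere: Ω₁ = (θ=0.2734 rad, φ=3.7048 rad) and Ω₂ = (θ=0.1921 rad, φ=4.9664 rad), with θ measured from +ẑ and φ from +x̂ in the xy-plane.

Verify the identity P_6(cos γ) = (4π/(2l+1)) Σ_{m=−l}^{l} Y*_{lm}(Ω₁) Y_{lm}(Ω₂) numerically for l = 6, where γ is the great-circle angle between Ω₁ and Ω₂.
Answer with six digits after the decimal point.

Expand P_6 via completeness: Σ_{m} conj(Y_{6,m}) at Ω₁ times Y_{6,m} at Ω₂ —
  [-6]  conj(Y_{6,-6})(Ω₁) = -0.000182-0.000044i ; Y_{6,-6}(Ω₂) = -0.000001+0.000023i ; Δ = +0.000000-0.000000i
  [-5]  conj(Y_{6,-5})(Ω₁) = +0.002191-0.000740i ; Y_{6,-5}(Ω₂) = +0.000398+0.000123i ; Δ = +0.000001-0.000000i
  [-4]  conj(Y_{6,-4})(Ω₁) = -0.010995+0.013540i ; Y_{6,-4}(Ω₂) = +0.002397-0.003868i ; Δ = +0.000026+0.000075i
  [-3]  conj(Y_{6,-3})(Ω₁) = +0.010535-0.088241i ; Y_{6,-3}(Ω₂) = -0.023345-0.024462i ; Δ = -0.002405+0.001802i
  [-2]  conj(Y_{6,-2})(Ω₁) = +0.129393+0.271751i ; Y_{6,-2}(Ω₂) = -0.148267+0.082550i ; Δ = -0.041618-0.029610i
  [-1]  conj(Y_{6,-1})(Ω₁) = -0.502697-0.317417i ; Y_{6,-1}(Ω₂) = +0.130603+0.503057i ; Δ = +0.094025-0.294341i
  [+0]  conj(Y_{6,0})(Ω₁) = +0.360547-0.000000i ; Y_{6,0}(Ω₂) = +0.659043+0.000000i ; Δ = +0.237616+0.000000i
  [+1]  conj(Y_{6,1})(Ω₁) = +0.502697-0.317417i ; Y_{6,1}(Ω₂) = -0.130603+0.503057i ; Δ = +0.094025+0.294341i
  [+2]  conj(Y_{6,2})(Ω₁) = +0.129393-0.271751i ; Y_{6,2}(Ω₂) = -0.148267-0.082550i ; Δ = -0.041618+0.029610i
  [+3]  conj(Y_{6,3})(Ω₁) = -0.010535-0.088241i ; Y_{6,3}(Ω₂) = +0.023345-0.024462i ; Δ = -0.002405-0.001802i
  [+4]  conj(Y_{6,4})(Ω₁) = -0.010995-0.013540i ; Y_{6,4}(Ω₂) = +0.002397+0.003868i ; Δ = +0.000026-0.000075i
  [+5]  conj(Y_{6,5})(Ω₁) = -0.002191-0.000740i ; Y_{6,5}(Ω₂) = -0.000398+0.000123i ; Δ = +0.000001+0.000000i
  [+6]  conj(Y_{6,6})(Ω₁) = -0.000182+0.000044i ; Y_{6,6}(Ω₂) = -0.000001-0.000023i ; Δ = +0.000000+0.000000i
Accumulated sum +0.337675-0.000000i; after 4π/(2l+1) scaling, +0.326412-0.000000i ⇒ P_6 = 0.326412

0.326412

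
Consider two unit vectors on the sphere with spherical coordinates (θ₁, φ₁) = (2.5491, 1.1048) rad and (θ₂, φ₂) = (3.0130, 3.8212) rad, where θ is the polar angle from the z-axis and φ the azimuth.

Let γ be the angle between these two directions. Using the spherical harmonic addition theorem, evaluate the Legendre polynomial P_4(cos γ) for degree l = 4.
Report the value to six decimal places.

Expand P_4 via completeness: Σ_{m} conj(Y_{4,m}) at Ω₁ times Y_{4,m} at Ω₂ —
  [-4]  conj(Y_{4,-4})(Ω₁) = -0.012437-0.041199i ; Y_{4,-4}(Ω₂) = -0.000109-0.000049i ; Δ = -0.000001+0.000005i
  [-3]  conj(Y_{4,-3})(Ω₁) = +0.178125+0.031091i ; Y_{4,-3}(Ω₂) = -0.001181-0.002336i ; Δ = -0.000138-0.000453i
  [-2]  conj(Y_{4,-2})(Ω₁) = -0.237418+0.319675i ; Y_{4,-2}(Ω₂) = +0.006799-0.031652i ; Δ = +0.008504+0.009688i
  [-1]  conj(Y_{4,-1})(Ω₁) = -0.178928-0.355765i ; Y_{4,-1}(Ω₂) = +0.181809-0.146904i ; Δ = -0.084794-0.038396i
  [+0]  conj(Y_{4,0})(Ω₁) = -0.113205-0.000000i ; Y_{4,0}(Ω₂) = +0.777699+0.000000i ; Δ = -0.088040-0.000000i
  [+1]  conj(Y_{4,1})(Ω₁) = +0.178928-0.355765i ; Y_{4,1}(Ω₂) = -0.181809-0.146904i ; Δ = -0.084794+0.038396i
  [+2]  conj(Y_{4,2})(Ω₁) = -0.237418-0.319675i ; Y_{4,2}(Ω₂) = +0.006799+0.031652i ; Δ = +0.008504-0.009688i
  [+3]  conj(Y_{4,3})(Ω₁) = -0.178125+0.031091i ; Y_{4,3}(Ω₂) = +0.001181-0.002336i ; Δ = -0.000138+0.000453i
  [+4]  conj(Y_{4,4})(Ω₁) = -0.012437+0.041199i ; Y_{4,4}(Ω₂) = -0.000109+0.000049i ; Δ = -0.000001-0.000005i
Accumulated sum -0.240896-0.000000i; after 4π/(2l+1) scaling, -0.336354-0.000000i ⇒ P_4 = -0.336354

-0.336354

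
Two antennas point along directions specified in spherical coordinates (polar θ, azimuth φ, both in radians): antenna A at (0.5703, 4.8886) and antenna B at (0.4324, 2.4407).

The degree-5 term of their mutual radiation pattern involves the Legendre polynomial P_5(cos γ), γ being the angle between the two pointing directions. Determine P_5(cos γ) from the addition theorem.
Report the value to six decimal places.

Term-by-term m-sum for l=5 (normalisation 4π/11 = 1.142397):
  term(m=-5) = +0.000121-0.000041i   from Y*(Ω₁)=+0.016422-0.013547i, Y(Ω₂)=+0.005607+0.002129i
  term(m=-4) = -0.004026-0.001547i   from Y*(Ω₁)=+0.079949+0.068005i, Y(Ω₂)=-0.038769+0.013628i
  term(m=-3) = +0.023363+0.041740i   from Y*(Ω₁)=-0.147625+0.252747i, Y(Ω₂)=+0.082881-0.140846i
  term(m=-2) = +0.033980-0.183185i   from Y*(Ω₁)=-0.439255-0.161547i, Y(Ω₂)=+0.066960+0.392409i
  term(m=-1) = -0.108031+0.089835i   from Y*(Ω₁)=+0.049191-0.276262i, Y(Ω₂)=-0.382675-0.322907i
  term(m=+0) = -0.003381-0.000000i   from Y*(Ω₁)=-0.292399-0.000000i, Y(Ω₂)=+0.011563+0.000000i
  term(m=+1) = -0.108031-0.089835i   from Y*(Ω₁)=-0.049191-0.276262i, Y(Ω₂)=+0.382675-0.322907i
  term(m=+2) = +0.033980+0.183185i   from Y*(Ω₁)=-0.439255+0.161547i, Y(Ω₂)=+0.066960-0.392409i
  term(m=+3) = +0.023363-0.041740i   from Y*(Ω₁)=+0.147625+0.252747i, Y(Ω₂)=-0.082881-0.140846i
  term(m=+4) = -0.004026+0.001547i   from Y*(Ω₁)=+0.079949-0.068005i, Y(Ω₂)=-0.038769-0.013628i
  term(m=+5) = +0.000121+0.000041i   from Y*(Ω₁)=-0.016422-0.013547i, Y(Ω₂)=-0.005607+0.002129i
Total Σ_m = -0.112567-0.000000i. Multiply by 1.142397: -0.128597-0.000000i. P_5(cos γ) = -0.128597

-0.128597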